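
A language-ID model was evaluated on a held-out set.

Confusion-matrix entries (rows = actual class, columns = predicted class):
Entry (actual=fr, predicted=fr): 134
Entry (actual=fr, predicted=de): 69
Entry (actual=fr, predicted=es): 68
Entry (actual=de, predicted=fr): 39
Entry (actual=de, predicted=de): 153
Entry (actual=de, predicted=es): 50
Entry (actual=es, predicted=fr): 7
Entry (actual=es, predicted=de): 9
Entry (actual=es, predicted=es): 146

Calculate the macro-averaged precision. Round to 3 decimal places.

0.653

Per-class precision (TP/(TP+FP)):
  fr: TP=134, FP=39+7=46 → 134/180 = 0.7444
  de: TP=153, FP=69+9=78 → 153/231 = 0.6623
  es: TP=146, FP=68+50=118 → 146/264 = 0.5530
Macro-precision = mean = (0.7444 + 0.6623 + 0.5530) / 3 = 0.653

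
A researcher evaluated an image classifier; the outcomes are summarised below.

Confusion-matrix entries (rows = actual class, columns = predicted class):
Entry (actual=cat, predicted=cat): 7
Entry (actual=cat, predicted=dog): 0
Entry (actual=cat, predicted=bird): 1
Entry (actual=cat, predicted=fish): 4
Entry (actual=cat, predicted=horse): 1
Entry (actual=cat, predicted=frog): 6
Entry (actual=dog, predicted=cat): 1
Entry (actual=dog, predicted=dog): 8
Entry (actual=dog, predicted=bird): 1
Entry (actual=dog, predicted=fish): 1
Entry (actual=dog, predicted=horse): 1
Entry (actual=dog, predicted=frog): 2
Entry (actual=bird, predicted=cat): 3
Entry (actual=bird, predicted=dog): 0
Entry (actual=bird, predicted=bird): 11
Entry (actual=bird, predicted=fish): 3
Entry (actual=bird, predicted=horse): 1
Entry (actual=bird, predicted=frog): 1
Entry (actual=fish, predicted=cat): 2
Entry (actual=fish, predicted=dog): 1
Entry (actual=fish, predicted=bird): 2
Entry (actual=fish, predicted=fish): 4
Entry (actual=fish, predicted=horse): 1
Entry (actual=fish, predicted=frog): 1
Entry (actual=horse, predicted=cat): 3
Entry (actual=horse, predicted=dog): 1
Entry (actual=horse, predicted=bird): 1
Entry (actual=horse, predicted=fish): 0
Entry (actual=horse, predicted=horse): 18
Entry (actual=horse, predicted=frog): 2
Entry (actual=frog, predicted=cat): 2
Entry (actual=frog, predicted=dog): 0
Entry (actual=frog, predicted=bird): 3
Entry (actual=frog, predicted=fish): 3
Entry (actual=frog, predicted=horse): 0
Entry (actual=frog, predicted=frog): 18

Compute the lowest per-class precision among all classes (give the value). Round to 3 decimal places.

0.267

Per-class precision (TP/(TP+FP)):
  cat: TP=7, FP=1+3+2+3+2=11 → 7/18 = 0.3889
  dog: TP=8, FP=0+0+1+1+0=2 → 8/10 = 0.8000
  bird: TP=11, FP=1+1+2+1+3=8 → 11/19 = 0.5789
  fish: TP=4, FP=4+1+3+0+3=11 → 4/15 = 0.2667
  horse: TP=18, FP=1+1+1+1+0=4 → 18/22 = 0.8182
  frog: TP=18, FP=6+2+1+1+2=12 → 18/30 = 0.6000
Lowest is class 'fish' with precision = 0.267.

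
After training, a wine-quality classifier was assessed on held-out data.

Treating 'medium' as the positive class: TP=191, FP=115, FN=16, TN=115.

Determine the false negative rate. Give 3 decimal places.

FNR = FN/(FN+TP) = 16/(16+191) = 0.077

0.077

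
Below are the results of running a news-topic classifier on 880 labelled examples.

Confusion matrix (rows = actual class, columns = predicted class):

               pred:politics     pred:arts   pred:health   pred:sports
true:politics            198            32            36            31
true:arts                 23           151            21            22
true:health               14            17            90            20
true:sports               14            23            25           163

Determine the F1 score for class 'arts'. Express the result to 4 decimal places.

Treat 'arts' as positive and all other classes as negative.
F1 score = 2·TP/(2·TP+FP+FN).
arts: TP=151, FP=32+17+23=72, FN=23+21+22=66 → 302/440 = 0.68636

0.6864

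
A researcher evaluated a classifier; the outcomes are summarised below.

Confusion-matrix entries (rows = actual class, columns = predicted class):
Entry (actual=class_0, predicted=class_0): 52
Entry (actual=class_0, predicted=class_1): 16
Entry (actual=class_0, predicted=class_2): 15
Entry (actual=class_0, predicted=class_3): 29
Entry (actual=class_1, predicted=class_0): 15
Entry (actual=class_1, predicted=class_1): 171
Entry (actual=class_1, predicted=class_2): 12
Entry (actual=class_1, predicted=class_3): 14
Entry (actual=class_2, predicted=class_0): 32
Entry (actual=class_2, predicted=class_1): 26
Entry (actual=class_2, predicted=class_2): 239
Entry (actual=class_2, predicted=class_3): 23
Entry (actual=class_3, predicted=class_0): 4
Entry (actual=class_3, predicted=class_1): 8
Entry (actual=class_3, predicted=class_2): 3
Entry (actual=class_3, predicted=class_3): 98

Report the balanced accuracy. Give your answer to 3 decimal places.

0.721

Balanced accuracy = mean of per-class recall.
  class_0: recall = 52/112 = 0.4643
  class_1: recall = 171/212 = 0.8066
  class_2: recall = 239/320 = 0.7469
  class_3: recall = 98/113 = 0.8673
Mean = (0.4643 + 0.8066 + 0.7469 + 0.8673) / 4 = 0.721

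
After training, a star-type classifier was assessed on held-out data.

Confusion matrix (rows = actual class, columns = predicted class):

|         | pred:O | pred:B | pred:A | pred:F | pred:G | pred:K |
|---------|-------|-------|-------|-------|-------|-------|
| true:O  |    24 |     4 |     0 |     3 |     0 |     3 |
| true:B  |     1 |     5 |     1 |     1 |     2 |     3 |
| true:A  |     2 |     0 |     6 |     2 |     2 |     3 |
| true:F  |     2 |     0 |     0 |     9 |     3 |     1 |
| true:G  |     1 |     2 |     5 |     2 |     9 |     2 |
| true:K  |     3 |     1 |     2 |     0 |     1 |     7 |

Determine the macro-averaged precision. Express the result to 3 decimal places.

0.500

Per-class precision (TP/(TP+FP)):
  O: TP=24, FP=1+2+2+1+3=9 → 24/33 = 0.7273
  B: TP=5, FP=4+0+0+2+1=7 → 5/12 = 0.4167
  A: TP=6, FP=0+1+0+5+2=8 → 6/14 = 0.4286
  F: TP=9, FP=3+1+2+2+0=8 → 9/17 = 0.5294
  G: TP=9, FP=0+2+2+3+1=8 → 9/17 = 0.5294
  K: TP=7, FP=3+3+3+1+2=12 → 7/19 = 0.3684
Macro-precision = mean = (0.7273 + 0.4167 + 0.4286 + 0.5294 + 0.5294 + 0.3684) / 6 = 0.500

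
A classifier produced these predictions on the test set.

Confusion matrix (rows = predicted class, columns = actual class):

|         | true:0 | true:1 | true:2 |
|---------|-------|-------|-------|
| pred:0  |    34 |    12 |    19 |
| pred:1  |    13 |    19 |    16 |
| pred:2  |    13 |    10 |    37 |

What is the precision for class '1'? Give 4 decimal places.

precision = TP/(TP+FP).
1: TP=19, FP=13+16=29 → 19/48 = 0.39583

0.3958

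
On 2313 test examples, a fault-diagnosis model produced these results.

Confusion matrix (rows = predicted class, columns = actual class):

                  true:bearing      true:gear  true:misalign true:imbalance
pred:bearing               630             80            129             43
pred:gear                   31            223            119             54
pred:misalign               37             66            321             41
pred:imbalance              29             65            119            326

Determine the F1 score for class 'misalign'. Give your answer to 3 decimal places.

0.557

F1 score = 2·TP/(2·TP+FP+FN).
misalign: TP=321, FP=37+66+41=144, FN=129+119+119=367 → 642/1153 = 0.5568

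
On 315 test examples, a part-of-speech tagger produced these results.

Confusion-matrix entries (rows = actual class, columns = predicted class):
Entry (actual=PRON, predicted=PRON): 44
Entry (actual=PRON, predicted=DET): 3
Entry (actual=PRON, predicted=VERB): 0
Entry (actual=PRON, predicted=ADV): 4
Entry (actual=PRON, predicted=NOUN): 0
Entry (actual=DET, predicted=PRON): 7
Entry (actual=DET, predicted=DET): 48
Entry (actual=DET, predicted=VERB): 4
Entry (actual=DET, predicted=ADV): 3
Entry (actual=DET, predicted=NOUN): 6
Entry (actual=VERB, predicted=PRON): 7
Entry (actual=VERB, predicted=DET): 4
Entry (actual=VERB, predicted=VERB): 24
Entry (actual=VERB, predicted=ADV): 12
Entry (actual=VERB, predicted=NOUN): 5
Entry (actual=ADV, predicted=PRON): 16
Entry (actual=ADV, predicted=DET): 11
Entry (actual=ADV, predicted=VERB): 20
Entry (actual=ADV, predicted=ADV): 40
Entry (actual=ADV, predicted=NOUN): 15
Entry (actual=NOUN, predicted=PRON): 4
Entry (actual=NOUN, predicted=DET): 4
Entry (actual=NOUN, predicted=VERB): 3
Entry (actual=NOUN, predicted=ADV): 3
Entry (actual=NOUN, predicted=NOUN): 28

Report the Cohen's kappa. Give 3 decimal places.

Observed agreement pₒ = trace/N = 184/315 = 0.5841
Expected agreement pₑ = Σ (rowᵢ·colᵢ)/N² = (51·78 + 68·70 + 52·51 + 102·62 + 42·54)/315² = 0.2014
κ = (pₒ − pₑ)/(1 − pₑ) = (0.5841 − 0.2014)/(1 − 0.2014) = 0.479

0.479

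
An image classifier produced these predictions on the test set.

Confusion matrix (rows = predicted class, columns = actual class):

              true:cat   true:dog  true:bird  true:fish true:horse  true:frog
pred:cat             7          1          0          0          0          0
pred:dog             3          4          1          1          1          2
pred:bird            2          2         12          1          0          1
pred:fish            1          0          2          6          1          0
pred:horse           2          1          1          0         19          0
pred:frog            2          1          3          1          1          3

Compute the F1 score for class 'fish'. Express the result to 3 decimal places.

F1 score = 2·TP/(2·TP+FP+FN).
fish: TP=6, FP=1+0+2+1+0=4, FN=0+1+1+0+1=3 → 12/19 = 0.6316

0.632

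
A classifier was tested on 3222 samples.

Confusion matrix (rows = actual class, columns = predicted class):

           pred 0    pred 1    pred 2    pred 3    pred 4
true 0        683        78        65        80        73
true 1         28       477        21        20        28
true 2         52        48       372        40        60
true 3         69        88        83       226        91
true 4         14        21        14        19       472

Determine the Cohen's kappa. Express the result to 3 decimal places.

Observed agreement pₒ = trace/N = 2230/3222 = 0.6921
Expected agreement pₑ = Σ (rowᵢ·colᵢ)/N² = (979·846 + 574·712 + 572·555 + 557·385 + 540·724)/3222² = 0.2080
κ = (pₒ − pₑ)/(1 − pₑ) = (0.6921 − 0.2080)/(1 − 0.2080) = 0.611

0.611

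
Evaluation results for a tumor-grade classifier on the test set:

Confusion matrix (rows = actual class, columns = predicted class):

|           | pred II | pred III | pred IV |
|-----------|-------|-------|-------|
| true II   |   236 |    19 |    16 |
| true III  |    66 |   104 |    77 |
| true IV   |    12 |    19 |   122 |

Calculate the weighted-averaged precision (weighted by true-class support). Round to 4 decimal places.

0.7025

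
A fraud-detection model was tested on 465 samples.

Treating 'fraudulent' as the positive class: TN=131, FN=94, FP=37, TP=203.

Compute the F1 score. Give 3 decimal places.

Precision = TP/(TP+FP) = 203/240 = 0.8458
Recall = TP/(TP+FN) = 203/297 = 0.6835
F1 = 2·TP/(2·TP+FP+FN) = 406/537 = 0.756

0.756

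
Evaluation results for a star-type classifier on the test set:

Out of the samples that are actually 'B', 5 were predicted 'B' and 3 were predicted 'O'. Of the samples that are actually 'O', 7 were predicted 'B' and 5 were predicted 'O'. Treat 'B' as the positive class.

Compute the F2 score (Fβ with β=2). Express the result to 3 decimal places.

Fβ = (1+β²)·TP / ((1+β²)·TP + β²·FN + FP), with β²=4
= 5·5 / (5·5 + 4·3 + 7) = 0.568

0.568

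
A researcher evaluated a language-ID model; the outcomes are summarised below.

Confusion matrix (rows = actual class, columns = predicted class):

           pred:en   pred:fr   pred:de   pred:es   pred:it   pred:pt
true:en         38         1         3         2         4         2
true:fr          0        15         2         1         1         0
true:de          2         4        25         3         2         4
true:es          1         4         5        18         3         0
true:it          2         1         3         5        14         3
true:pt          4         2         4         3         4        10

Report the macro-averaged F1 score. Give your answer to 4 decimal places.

Per-class F1 score (2·TP/(2·TP+FP+FN)):
  en: TP=38, FP=0+2+1+2+4=9, FN=1+3+2+4+2=12 → 76/97 = 0.78351
  fr: TP=15, FP=1+4+4+1+2=12, FN=0+2+1+1+0=4 → 30/46 = 0.65217
  de: TP=25, FP=3+2+5+3+4=17, FN=2+4+3+2+4=15 → 50/82 = 0.60976
  es: TP=18, FP=2+1+3+5+3=14, FN=1+4+5+3+0=13 → 36/63 = 0.57143
  it: TP=14, FP=4+1+2+3+4=14, FN=2+1+3+5+3=14 → 28/56 = 0.50000
  pt: TP=10, FP=2+0+4+0+3=9, FN=4+2+4+3+4=17 → 20/46 = 0.43478
Macro-F1 score = mean = (0.78351 + 0.65217 + 0.60976 + 0.57143 + 0.50000 + 0.43478) / 6 = 0.5919

0.5919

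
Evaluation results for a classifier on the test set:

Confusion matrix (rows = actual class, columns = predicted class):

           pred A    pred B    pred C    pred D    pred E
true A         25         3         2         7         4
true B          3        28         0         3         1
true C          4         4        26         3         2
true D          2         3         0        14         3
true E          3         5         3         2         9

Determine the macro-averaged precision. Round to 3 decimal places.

Per-class precision (TP/(TP+FP)):
  A: TP=25, FP=3+4+2+3=12 → 25/37 = 0.6757
  B: TP=28, FP=3+4+3+5=15 → 28/43 = 0.6512
  C: TP=26, FP=2+0+0+3=5 → 26/31 = 0.8387
  D: TP=14, FP=7+3+3+2=15 → 14/29 = 0.4828
  E: TP=9, FP=4+1+2+3=10 → 9/19 = 0.4737
Macro-precision = mean = (0.6757 + 0.6512 + 0.8387 + 0.4828 + 0.4737) / 5 = 0.624

0.624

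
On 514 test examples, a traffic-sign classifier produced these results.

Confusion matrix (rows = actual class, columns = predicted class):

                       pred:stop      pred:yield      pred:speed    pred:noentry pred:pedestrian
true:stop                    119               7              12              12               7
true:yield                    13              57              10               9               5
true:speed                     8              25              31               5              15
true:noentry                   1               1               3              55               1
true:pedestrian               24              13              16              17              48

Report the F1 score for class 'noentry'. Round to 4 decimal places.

0.6918

Treat 'noentry' as positive and all other classes as negative.
F1 score = 2·TP/(2·TP+FP+FN).
noentry: TP=55, FP=12+9+5+17=43, FN=1+1+3+1=6 → 110/159 = 0.69182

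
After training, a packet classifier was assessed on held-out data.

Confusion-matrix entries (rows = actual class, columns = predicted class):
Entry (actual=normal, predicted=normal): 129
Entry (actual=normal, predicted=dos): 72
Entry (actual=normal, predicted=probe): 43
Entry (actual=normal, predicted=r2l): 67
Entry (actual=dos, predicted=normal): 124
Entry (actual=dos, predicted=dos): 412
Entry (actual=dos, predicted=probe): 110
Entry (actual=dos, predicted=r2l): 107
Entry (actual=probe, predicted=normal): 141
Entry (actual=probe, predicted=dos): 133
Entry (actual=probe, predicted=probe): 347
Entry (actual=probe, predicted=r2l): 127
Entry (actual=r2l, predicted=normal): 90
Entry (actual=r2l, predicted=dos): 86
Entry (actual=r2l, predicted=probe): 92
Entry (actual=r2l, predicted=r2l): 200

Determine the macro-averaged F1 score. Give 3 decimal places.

0.455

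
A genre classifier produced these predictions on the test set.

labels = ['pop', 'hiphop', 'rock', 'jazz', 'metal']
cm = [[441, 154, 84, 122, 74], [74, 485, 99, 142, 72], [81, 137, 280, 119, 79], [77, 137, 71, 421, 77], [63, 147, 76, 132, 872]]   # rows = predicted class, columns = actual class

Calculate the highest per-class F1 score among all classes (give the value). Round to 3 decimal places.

Per-class F1 score (2·TP/(2·TP+FP+FN)):
  pop: TP=441, FP=154+84+122+74=434, FN=74+81+77+63=295 → 882/1611 = 0.5475
  hiphop: TP=485, FP=74+99+142+72=387, FN=154+137+137+147=575 → 970/1932 = 0.5021
  rock: TP=280, FP=81+137+119+79=416, FN=84+99+71+76=330 → 560/1306 = 0.4288
  jazz: TP=421, FP=77+137+71+77=362, FN=122+142+119+132=515 → 842/1719 = 0.4898
  metal: TP=872, FP=63+147+76+132=418, FN=74+72+79+77=302 → 1744/2464 = 0.7078
Highest is class 'metal' with F1 score = 0.708.

0.708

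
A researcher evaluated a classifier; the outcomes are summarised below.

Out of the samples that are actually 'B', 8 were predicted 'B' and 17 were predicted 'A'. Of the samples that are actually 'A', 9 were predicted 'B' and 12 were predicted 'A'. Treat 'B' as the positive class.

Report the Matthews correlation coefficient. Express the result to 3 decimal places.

-0.112

MCC = (TP·TN − FP·FN) / √((TP+FP)(TP+FN)(TN+FP)(TN+FN))
Numerator = 8·12 − 9·17 = -57
Denominator = √(17·25·21·29) = √258825 = 508.7485
MCC = -57 / 508.7485 = -0.112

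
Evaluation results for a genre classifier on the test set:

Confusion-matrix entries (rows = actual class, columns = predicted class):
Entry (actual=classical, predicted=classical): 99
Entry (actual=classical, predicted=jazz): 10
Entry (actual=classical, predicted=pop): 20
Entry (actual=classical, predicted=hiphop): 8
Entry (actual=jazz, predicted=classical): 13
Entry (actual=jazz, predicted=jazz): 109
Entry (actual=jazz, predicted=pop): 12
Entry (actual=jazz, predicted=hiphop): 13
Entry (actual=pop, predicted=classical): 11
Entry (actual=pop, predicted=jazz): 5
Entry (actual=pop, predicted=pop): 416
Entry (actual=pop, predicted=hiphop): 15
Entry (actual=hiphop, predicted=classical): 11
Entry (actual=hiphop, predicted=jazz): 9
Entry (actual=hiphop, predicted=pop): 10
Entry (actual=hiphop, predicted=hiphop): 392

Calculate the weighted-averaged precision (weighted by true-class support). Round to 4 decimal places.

Per-class precision (TP/(TP+FP)):
  classical: TP=99, FP=13+11+11=35 → 99/134 = 0.73881
  jazz: TP=109, FP=10+5+9=24 → 109/133 = 0.81955
  pop: TP=416, FP=20+12+10=42 → 416/458 = 0.90830
  hiphop: TP=392, FP=8+13+15=36 → 392/428 = 0.91589
Weighted-precision = Σ (supportᵢ/N)·precisionᵢ with N=1153: (137/1153)·0.73881 + (147/1153)·0.81955 + (447/1153)·0.90830 + (422/1153)·0.91589 = 0.8796

0.8796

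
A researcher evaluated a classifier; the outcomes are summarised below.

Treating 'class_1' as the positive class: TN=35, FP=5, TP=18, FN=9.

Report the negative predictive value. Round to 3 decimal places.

0.795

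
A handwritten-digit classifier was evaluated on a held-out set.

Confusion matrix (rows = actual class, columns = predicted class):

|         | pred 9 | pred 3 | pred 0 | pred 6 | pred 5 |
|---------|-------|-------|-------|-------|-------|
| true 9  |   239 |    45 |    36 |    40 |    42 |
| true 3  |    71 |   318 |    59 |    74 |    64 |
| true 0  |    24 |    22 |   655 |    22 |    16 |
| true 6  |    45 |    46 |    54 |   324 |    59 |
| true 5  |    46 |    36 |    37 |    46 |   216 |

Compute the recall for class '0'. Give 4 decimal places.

0.8863

Treat '0' as positive and all other classes as negative.
recall = TP/(TP+FN).
0: TP=655, FN=24+22+22+16=84 → 655/739 = 0.88633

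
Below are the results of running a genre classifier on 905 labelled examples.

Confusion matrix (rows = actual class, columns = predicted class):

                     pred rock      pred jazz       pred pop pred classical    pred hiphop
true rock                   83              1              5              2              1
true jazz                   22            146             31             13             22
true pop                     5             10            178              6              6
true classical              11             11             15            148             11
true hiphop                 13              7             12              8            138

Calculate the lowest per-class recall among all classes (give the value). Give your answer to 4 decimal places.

0.6239

Per-class recall (TP/(TP+FN)):
  rock: TP=83, FN=1+5+2+1=9 → 83/92 = 0.90217
  jazz: TP=146, FN=22+31+13+22=88 → 146/234 = 0.62393
  pop: TP=178, FN=5+10+6+6=27 → 178/205 = 0.86829
  classical: TP=148, FN=11+11+15+11=48 → 148/196 = 0.75510
  hiphop: TP=138, FN=13+7+12+8=40 → 138/178 = 0.77528
Lowest is class 'jazz' with recall = 0.6239.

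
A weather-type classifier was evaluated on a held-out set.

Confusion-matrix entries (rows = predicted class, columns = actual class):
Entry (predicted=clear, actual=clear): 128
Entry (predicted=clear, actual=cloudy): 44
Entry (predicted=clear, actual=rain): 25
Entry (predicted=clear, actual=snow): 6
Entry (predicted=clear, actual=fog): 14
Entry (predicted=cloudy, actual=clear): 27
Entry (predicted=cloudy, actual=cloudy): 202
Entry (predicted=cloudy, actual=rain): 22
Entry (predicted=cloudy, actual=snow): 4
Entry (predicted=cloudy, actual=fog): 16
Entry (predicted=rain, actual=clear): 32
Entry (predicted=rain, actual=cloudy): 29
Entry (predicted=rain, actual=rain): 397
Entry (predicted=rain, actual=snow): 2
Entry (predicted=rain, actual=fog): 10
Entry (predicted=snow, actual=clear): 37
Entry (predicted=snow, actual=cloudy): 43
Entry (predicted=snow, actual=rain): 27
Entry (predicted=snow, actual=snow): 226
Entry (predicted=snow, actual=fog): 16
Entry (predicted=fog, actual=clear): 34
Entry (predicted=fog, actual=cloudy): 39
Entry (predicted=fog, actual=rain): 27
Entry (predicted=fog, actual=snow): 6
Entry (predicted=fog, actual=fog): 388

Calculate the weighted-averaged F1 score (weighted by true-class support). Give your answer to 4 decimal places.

0.7388

Per-class F1 score (2·TP/(2·TP+FP+FN)):
  clear: TP=128, FP=44+25+6+14=89, FN=27+32+37+34=130 → 256/475 = 0.53895
  cloudy: TP=202, FP=27+22+4+16=69, FN=44+29+43+39=155 → 404/628 = 0.64331
  rain: TP=397, FP=32+29+2+10=73, FN=25+22+27+27=101 → 794/968 = 0.82025
  snow: TP=226, FP=37+43+27+16=123, FN=6+4+2+6=18 → 452/593 = 0.76223
  fog: TP=388, FP=34+39+27+6=106, FN=14+16+10+16=56 → 776/938 = 0.82729
Weighted-F1 score = Σ (supportᵢ/N)·F1 scoreᵢ with N=1801: (258/1801)·0.53895 + (357/1801)·0.64331 + (498/1801)·0.82025 + (244/1801)·0.76223 + (444/1801)·0.82729 = 0.7388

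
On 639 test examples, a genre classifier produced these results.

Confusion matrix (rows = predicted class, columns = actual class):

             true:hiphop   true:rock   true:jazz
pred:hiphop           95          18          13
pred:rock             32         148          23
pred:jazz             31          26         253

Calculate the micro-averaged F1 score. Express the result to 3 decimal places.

Micro-averaging pools counts across classes: ΣTP=496, ΣFP=143, ΣFN=143.
Micro-F1 score = 2·TP/(2·TP+FP+FN) on pooled counts = 0.776 (equals overall accuracy in single-label multiclass).

0.776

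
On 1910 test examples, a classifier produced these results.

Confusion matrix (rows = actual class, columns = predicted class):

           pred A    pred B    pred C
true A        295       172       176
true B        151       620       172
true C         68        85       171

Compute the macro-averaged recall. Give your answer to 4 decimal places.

0.5480

Per-class recall (TP/(TP+FN)):
  A: TP=295, FN=172+176=348 → 295/643 = 0.45879
  B: TP=620, FN=151+172=323 → 620/943 = 0.65748
  C: TP=171, FN=68+85=153 → 171/324 = 0.52778
Macro-recall = mean = (0.45879 + 0.65748 + 0.52778) / 3 = 0.5480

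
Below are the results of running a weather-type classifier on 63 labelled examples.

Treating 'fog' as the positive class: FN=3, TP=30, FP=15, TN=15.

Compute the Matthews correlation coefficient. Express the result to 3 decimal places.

MCC = (TP·TN − FP·FN) / √((TP+FP)(TP+FN)(TN+FP)(TN+FN))
Numerator = 30·15 − 15·3 = 405
Denominator = √(45·33·30·18) = √801900 = 895.4887
MCC = 405 / 895.4887 = 0.452

0.452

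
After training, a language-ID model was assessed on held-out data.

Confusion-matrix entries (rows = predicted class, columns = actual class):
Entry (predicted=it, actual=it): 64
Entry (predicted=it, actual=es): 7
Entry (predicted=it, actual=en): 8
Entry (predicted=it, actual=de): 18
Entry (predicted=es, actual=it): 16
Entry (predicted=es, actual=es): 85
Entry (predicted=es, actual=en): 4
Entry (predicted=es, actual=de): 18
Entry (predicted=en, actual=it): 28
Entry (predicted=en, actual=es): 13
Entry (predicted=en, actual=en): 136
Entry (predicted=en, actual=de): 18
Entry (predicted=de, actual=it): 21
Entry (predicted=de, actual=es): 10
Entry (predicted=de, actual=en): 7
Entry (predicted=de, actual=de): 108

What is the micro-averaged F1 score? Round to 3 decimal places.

Micro-averaging pools counts across classes: ΣTP=393, ΣFP=168, ΣFN=168.
Micro-F1 score = 2·TP/(2·TP+FP+FN) on pooled counts = 0.701 (equals overall accuracy in single-label multiclass).

0.701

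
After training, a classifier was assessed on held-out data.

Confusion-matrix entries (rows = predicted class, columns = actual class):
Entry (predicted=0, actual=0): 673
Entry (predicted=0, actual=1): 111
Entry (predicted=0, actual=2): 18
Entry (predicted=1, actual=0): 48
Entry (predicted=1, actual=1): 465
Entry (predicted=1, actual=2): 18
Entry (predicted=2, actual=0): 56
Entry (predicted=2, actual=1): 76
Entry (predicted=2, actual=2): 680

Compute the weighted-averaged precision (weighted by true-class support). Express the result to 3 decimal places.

0.850

Per-class precision (TP/(TP+FP)):
  0: TP=673, FP=111+18=129 → 673/802 = 0.8392
  1: TP=465, FP=48+18=66 → 465/531 = 0.8757
  2: TP=680, FP=56+76=132 → 680/812 = 0.8374
Weighted-precision = Σ (supportᵢ/N)·precisionᵢ with N=2145: (777/2145)·0.8392 + (652/2145)·0.8757 + (716/2145)·0.8374 = 0.850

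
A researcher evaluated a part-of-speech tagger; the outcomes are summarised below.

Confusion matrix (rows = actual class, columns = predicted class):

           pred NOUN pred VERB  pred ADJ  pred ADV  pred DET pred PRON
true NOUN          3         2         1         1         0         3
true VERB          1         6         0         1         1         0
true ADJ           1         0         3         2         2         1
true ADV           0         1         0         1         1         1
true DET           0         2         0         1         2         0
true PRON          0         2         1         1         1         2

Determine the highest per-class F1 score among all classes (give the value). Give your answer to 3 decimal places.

0.545

Per-class F1 score (2·TP/(2·TP+FP+FN)):
  NOUN: TP=3, FP=1+1+0+0+0=2, FN=2+1+1+0+3=7 → 6/15 = 0.4000
  VERB: TP=6, FP=2+0+1+2+2=7, FN=1+0+1+1+0=3 → 12/22 = 0.5455
  ADJ: TP=3, FP=1+0+0+0+1=2, FN=1+0+2+2+1=6 → 6/14 = 0.4286
  ADV: TP=1, FP=1+1+2+1+1=6, FN=0+1+0+1+1=3 → 2/11 = 0.1818
  DET: TP=2, FP=0+1+2+1+1=5, FN=0+2+0+1+0=3 → 4/12 = 0.3333
  PRON: TP=2, FP=3+0+1+1+0=5, FN=0+2+1+1+1=5 → 4/14 = 0.2857
Highest is class 'VERB' with F1 score = 0.545.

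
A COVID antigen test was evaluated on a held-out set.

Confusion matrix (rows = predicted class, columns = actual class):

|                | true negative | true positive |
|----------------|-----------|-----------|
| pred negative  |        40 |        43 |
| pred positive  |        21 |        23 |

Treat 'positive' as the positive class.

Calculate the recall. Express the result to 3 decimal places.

Recall = TP/(TP+FN) = 23/(23+43) = 23/66 = 0.348

0.348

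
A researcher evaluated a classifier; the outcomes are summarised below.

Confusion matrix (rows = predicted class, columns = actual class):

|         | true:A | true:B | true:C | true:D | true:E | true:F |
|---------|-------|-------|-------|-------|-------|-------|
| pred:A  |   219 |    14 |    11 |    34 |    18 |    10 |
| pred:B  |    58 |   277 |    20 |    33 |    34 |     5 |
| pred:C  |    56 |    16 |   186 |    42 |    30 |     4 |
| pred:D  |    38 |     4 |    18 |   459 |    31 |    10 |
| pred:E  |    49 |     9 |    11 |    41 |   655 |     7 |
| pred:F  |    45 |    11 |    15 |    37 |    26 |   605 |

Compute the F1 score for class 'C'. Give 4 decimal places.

0.6252

F1 score = 2·TP/(2·TP+FP+FN).
C: TP=186, FP=56+16+42+30+4=148, FN=11+20+18+11+15=75 → 372/595 = 0.62521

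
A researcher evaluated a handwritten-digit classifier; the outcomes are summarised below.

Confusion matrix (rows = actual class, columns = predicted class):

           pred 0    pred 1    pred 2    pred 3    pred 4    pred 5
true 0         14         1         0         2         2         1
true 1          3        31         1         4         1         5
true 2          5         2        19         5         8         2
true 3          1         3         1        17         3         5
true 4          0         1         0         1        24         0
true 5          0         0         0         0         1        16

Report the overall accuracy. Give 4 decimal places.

0.6760

Accuracy = trace / total = (14+31+19+17+24+16=121) / 179 = 121/179 = 0.6760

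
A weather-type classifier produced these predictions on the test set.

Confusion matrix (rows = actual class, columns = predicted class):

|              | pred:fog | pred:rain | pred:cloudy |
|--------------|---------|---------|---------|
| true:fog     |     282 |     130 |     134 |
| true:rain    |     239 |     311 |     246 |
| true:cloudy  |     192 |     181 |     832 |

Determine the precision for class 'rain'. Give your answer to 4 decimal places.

0.5000

Treat 'rain' as positive and all other classes as negative.
precision = TP/(TP+FP).
rain: TP=311, FP=130+181=311 → 311/622 = 0.50000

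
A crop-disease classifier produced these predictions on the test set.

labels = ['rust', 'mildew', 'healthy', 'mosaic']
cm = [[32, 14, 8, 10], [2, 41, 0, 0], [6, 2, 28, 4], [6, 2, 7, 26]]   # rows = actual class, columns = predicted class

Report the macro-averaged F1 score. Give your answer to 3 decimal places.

Per-class F1 score (2·TP/(2·TP+FP+FN)):
  rust: TP=32, FP=2+6+6=14, FN=14+8+10=32 → 64/110 = 0.5818
  mildew: TP=41, FP=14+2+2=18, FN=2+0+0=2 → 82/102 = 0.8039
  healthy: TP=28, FP=8+0+7=15, FN=6+2+4=12 → 56/83 = 0.6747
  mosaic: TP=26, FP=10+0+4=14, FN=6+2+7=15 → 52/81 = 0.6420
Macro-F1 score = mean = (0.5818 + 0.8039 + 0.6747 + 0.6420) / 4 = 0.676

0.676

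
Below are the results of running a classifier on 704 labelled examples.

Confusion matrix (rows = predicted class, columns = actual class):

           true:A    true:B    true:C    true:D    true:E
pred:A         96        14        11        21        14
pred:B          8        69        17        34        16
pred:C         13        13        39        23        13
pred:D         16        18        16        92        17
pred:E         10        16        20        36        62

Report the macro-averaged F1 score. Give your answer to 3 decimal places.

0.500

Per-class F1 score (2·TP/(2·TP+FP+FN)):
  A: TP=96, FP=14+11+21+14=60, FN=8+13+16+10=47 → 192/299 = 0.6421
  B: TP=69, FP=8+17+34+16=75, FN=14+13+18+16=61 → 138/274 = 0.5036
  C: TP=39, FP=13+13+23+13=62, FN=11+17+16+20=64 → 78/204 = 0.3824
  D: TP=92, FP=16+18+16+17=67, FN=21+34+23+36=114 → 184/365 = 0.5041
  E: TP=62, FP=10+16+20+36=82, FN=14+16+13+17=60 → 124/266 = 0.4662
Macro-F1 score = mean = (0.6421 + 0.5036 + 0.3824 + 0.5041 + 0.4662) / 5 = 0.500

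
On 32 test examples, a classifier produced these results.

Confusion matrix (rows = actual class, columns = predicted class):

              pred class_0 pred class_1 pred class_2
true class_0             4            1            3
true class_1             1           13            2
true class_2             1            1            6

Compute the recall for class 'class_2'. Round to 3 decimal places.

0.750

One-vs-rest for 'class_2': TP = diagonal; FP = other classes predicted 'class_2'; FN = 'class_2' predicted as other.
recall = TP/(TP+FN).
class_2: TP=6, FN=1+1=2 → 6/8 = 0.7500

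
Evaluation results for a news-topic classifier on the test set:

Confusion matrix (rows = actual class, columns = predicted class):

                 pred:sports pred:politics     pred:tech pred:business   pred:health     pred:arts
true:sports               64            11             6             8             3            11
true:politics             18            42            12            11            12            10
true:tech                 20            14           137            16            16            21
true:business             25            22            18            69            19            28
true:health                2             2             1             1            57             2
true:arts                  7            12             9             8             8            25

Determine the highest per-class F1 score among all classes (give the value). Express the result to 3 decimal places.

Per-class F1 score (2·TP/(2·TP+FP+FN)):
  sports: TP=64, FP=18+20+25+2+7=72, FN=11+6+8+3+11=39 → 128/239 = 0.5356
  politics: TP=42, FP=11+14+22+2+12=61, FN=18+12+11+12+10=63 → 84/208 = 0.4038
  tech: TP=137, FP=6+12+18+1+9=46, FN=20+14+16+16+21=87 → 274/407 = 0.6732
  business: TP=69, FP=8+11+16+1+8=44, FN=25+22+18+19+28=112 → 138/294 = 0.4694
  health: TP=57, FP=3+12+16+19+8=58, FN=2+2+1+1+2=8 → 114/180 = 0.6333
  arts: TP=25, FP=11+10+21+28+2=72, FN=7+12+9+8+8=44 → 50/166 = 0.3012
Highest is class 'tech' with F1 score = 0.673.

0.673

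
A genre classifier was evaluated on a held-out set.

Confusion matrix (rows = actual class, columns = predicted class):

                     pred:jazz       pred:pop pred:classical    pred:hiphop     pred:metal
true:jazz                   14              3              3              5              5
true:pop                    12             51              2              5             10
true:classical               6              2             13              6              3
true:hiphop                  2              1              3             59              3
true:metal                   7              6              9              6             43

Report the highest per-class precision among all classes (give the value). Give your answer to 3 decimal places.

Per-class precision (TP/(TP+FP)):
  jazz: TP=14, FP=12+6+2+7=27 → 14/41 = 0.3415
  pop: TP=51, FP=3+2+1+6=12 → 51/63 = 0.8095
  classical: TP=13, FP=3+2+3+9=17 → 13/30 = 0.4333
  hiphop: TP=59, FP=5+5+6+6=22 → 59/81 = 0.7284
  metal: TP=43, FP=5+10+3+3=21 → 43/64 = 0.6719
Highest is class 'pop' with precision = 0.810.

0.810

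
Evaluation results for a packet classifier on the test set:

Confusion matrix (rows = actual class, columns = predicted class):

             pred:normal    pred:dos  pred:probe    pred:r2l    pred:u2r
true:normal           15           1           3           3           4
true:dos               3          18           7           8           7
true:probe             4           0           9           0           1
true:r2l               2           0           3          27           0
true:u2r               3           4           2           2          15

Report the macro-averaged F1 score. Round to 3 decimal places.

Per-class F1 score (2·TP/(2·TP+FP+FN)):
  normal: TP=15, FP=3+4+2+3=12, FN=1+3+3+4=11 → 30/53 = 0.5660
  dos: TP=18, FP=1+0+0+4=5, FN=3+7+8+7=25 → 36/66 = 0.5455
  probe: TP=9, FP=3+7+3+2=15, FN=4+0+0+1=5 → 18/38 = 0.4737
  r2l: TP=27, FP=3+8+0+2=13, FN=2+0+3+0=5 → 54/72 = 0.7500
  u2r: TP=15, FP=4+7+1+0=12, FN=3+4+2+2=11 → 30/53 = 0.5660
Macro-F1 score = mean = (0.5660 + 0.5455 + 0.4737 + 0.7500 + 0.5660) / 5 = 0.580

0.580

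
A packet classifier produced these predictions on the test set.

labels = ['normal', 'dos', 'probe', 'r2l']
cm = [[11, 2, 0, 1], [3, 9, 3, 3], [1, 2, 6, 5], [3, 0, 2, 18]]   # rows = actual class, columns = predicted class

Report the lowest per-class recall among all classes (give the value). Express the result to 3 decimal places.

0.429

Per-class recall (TP/(TP+FN)):
  normal: TP=11, FN=2+0+1=3 → 11/14 = 0.7857
  dos: TP=9, FN=3+3+3=9 → 9/18 = 0.5000
  probe: TP=6, FN=1+2+5=8 → 6/14 = 0.4286
  r2l: TP=18, FN=3+0+2=5 → 18/23 = 0.7826
Lowest is class 'probe' with recall = 0.429.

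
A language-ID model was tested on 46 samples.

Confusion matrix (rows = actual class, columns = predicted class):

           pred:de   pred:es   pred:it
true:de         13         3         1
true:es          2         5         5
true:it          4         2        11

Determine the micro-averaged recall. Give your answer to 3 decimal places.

Micro-averaging pools counts across classes: ΣTP=29, ΣFP=17, ΣFN=17.
Micro-recall = TP/(TP+FN) on pooled counts = 0.630 (equals overall accuracy in single-label multiclass).

0.630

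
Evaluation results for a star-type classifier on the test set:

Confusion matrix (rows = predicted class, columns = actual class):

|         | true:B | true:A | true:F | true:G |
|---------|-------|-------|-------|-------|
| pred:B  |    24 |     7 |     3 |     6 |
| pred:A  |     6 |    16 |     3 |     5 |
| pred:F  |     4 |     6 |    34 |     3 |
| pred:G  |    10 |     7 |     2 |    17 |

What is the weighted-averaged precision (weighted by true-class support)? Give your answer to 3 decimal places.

0.592

Per-class precision (TP/(TP+FP)):
  B: TP=24, FP=7+3+6=16 → 24/40 = 0.6000
  A: TP=16, FP=6+3+5=14 → 16/30 = 0.5333
  F: TP=34, FP=4+6+3=13 → 34/47 = 0.7234
  G: TP=17, FP=10+7+2=19 → 17/36 = 0.4722
Weighted-precision = Σ (supportᵢ/N)·precisionᵢ with N=153: (44/153)·0.6000 + (36/153)·0.5333 + (42/153)·0.7234 + (31/153)·0.4722 = 0.592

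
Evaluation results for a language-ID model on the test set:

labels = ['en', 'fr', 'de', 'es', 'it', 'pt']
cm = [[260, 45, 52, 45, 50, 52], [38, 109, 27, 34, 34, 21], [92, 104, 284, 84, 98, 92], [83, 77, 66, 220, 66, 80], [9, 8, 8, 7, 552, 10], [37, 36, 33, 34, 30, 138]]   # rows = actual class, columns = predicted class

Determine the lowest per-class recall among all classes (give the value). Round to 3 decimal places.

0.372

Per-class recall (TP/(TP+FN)):
  en: TP=260, FN=45+52+45+50+52=244 → 260/504 = 0.5159
  fr: TP=109, FN=38+27+34+34+21=154 → 109/263 = 0.4144
  de: TP=284, FN=92+104+84+98+92=470 → 284/754 = 0.3767
  es: TP=220, FN=83+77+66+66+80=372 → 220/592 = 0.3716
  it: TP=552, FN=9+8+8+7+10=42 → 552/594 = 0.9293
  pt: TP=138, FN=37+36+33+34+30=170 → 138/308 = 0.4481
Lowest is class 'es' with recall = 0.372.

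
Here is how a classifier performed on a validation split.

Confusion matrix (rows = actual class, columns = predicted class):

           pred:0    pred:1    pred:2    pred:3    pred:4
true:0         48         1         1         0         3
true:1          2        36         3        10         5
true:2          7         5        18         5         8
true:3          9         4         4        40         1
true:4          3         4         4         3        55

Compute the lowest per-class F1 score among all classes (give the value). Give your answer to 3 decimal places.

Per-class F1 score (2·TP/(2·TP+FP+FN)):
  0: TP=48, FP=2+7+9+3=21, FN=1+1+0+3=5 → 96/122 = 0.7869
  1: TP=36, FP=1+5+4+4=14, FN=2+3+10+5=20 → 72/106 = 0.6792
  2: TP=18, FP=1+3+4+4=12, FN=7+5+5+8=25 → 36/73 = 0.4932
  3: TP=40, FP=0+10+5+3=18, FN=9+4+4+1=18 → 80/116 = 0.6897
  4: TP=55, FP=3+5+8+1=17, FN=3+4+4+3=14 → 110/141 = 0.7801
Lowest is class '2' with F1 score = 0.493.

0.493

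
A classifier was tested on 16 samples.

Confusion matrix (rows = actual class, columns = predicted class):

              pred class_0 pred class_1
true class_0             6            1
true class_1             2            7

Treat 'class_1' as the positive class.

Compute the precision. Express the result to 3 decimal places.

Precision = TP/(TP+FP) = 7/(7+1) = 7/8 = 0.875

0.875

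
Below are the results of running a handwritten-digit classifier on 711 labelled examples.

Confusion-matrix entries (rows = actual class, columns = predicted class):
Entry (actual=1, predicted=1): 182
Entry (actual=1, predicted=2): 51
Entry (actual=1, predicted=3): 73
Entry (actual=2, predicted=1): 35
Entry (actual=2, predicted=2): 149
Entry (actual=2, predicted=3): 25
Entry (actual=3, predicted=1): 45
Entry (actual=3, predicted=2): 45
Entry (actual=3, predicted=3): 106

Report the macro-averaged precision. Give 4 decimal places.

0.6075

Per-class precision (TP/(TP+FP)):
  1: TP=182, FP=35+45=80 → 182/262 = 0.69466
  2: TP=149, FP=51+45=96 → 149/245 = 0.60816
  3: TP=106, FP=73+25=98 → 106/204 = 0.51961
Macro-precision = mean = (0.69466 + 0.60816 + 0.51961) / 3 = 0.6075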